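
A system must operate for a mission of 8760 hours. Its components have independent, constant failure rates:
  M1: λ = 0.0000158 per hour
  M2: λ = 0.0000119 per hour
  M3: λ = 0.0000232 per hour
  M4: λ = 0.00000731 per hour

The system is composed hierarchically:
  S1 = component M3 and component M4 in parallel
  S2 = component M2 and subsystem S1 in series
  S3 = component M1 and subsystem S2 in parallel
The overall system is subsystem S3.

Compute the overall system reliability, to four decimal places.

R(M1) = exp(−0.0000158 × 8760) = 0.870743
R(M2) = exp(−0.0000119 × 8760) = 0.901005
R(M3) = exp(−0.0000232 × 8760) = 0.816089
R(M4) = exp(−0.00000731 × 8760) = 0.937972
Parallel (M3 and M4): 1 − (1 − 0.816089)(1 − 0.937972) = 0.988592
Series (M2 and [0.988592]): 0.901005 × 0.988592 = 0.890726
Parallel (M1 and [0.890726]): 1 − (1 − 0.870743)(1 − 0.890726) = 0.9859

0.9859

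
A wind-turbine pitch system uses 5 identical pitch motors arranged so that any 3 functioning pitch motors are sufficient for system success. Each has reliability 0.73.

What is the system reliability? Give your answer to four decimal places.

R = Σ_{i=3}^{5} C(5,i) p^i (1−p)^{5−i} with p = 0.73
C(5,3)·0.73^3·0.27^2 = 0.283593
C(5,4)·0.73^4·0.27^1 = 0.383376
C(5,5)·0.73^5·0.27^0 = 0.207307
Sum = 0.8743

0.8743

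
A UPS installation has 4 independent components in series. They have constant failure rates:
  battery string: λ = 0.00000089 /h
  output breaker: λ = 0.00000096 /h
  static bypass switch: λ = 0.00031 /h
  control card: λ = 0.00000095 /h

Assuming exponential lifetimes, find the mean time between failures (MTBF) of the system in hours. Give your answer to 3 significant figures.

3200

Series of exponential components: λ_sys = Σ λ_i
λ_sys = 0.00000089 + 0.00000096 + 0.00031 + 0.00000095 = 3.1280e-04 /h
MTBF = 1 / λ_sys = 3200 h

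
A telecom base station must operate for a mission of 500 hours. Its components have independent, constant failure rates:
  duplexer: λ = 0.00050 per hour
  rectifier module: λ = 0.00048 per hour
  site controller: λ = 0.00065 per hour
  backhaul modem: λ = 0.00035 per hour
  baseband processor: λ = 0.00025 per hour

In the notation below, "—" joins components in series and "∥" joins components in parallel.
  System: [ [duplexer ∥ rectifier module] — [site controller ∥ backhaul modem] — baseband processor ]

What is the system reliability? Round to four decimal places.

R(duplexer) = exp(−0.00050 × 500) = 0.778801
R(rectifier module) = exp(−0.00048 × 500) = 0.786628
R(site controller) = exp(−0.00065 × 500) = 0.722527
R(backhaul modem) = exp(−0.00035 × 500) = 0.839457
R(baseband processor) = exp(−0.00025 × 500) = 0.882497
Parallel (duplexer and rectifier module): 1 − (1 − 0.778801)(1 − 0.786628) = 0.952802
Parallel (site controller and backhaul modem): 1 − (1 − 0.722527)(1 − 0.839457) = 0.955454
Series ([0.952802], [0.955454], and baseband processor): 0.952802 × 0.955454 × 0.882497 = 0.8034

0.8034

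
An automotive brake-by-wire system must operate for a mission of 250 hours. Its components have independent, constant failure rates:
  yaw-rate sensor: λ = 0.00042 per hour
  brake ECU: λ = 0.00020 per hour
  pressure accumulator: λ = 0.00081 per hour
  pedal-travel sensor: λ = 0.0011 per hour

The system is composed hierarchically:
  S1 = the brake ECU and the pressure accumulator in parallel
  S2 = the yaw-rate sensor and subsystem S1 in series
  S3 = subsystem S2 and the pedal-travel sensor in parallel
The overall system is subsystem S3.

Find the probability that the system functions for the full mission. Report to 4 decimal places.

0.9741

R(yaw-rate sensor) = exp(−0.00042 × 250) = 0.900325
R(brake ECU) = exp(−0.00020 × 250) = 0.951229
R(pressure accumulator) = exp(−0.00081 × 250) = 0.816686
R(pedal-travel sensor) = exp(−0.0011 × 250) = 0.759572
Parallel (brake ECU and pressure accumulator): 1 − (1 − 0.951229)(1 − 0.816686) = 0.991060
Series (yaw-rate sensor and [0.991060]): 0.900325 × 0.991060 = 0.892276
Parallel ([0.892276] and pedal-travel sensor): 1 − (1 − 0.892276)(1 − 0.759572) = 0.9741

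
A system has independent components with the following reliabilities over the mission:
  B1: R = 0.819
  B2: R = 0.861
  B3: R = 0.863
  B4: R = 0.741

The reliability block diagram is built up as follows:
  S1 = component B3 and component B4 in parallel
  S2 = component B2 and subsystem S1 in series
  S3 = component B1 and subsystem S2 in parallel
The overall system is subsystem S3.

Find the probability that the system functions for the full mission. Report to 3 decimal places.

0.969

Parallel (B3 and B4): 1 − (1 − 0.86300)(1 − 0.74100) = 0.96452
Series (B2 and [0.96452]): 0.86100 × 0.96452 = 0.83045
Parallel (B1 and [0.83045]): 1 − (1 − 0.81900)(1 − 0.83045) = 0.969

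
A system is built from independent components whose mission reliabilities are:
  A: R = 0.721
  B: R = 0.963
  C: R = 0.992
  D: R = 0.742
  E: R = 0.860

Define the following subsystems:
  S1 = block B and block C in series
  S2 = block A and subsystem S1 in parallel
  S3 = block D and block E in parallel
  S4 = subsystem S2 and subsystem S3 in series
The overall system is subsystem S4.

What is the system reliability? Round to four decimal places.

0.9519

Series (B and C): 0.963000 × 0.992000 = 0.955296
Parallel (A and [0.955296]): 1 − (1 − 0.721000)(1 − 0.955296) = 0.987528
Parallel (D and E): 1 − (1 − 0.742000)(1 − 0.860000) = 0.963880
Series ([0.987528] and [0.963880]): 0.987528 × 0.963880 = 0.9519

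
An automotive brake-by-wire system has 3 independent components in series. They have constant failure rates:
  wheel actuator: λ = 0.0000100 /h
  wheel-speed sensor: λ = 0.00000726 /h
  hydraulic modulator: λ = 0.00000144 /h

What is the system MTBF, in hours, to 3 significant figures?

Series of exponential components: λ_sys = Σ λ_i
λ_sys = 0.0000100 + 0.00000726 + 0.00000144 = 1.8700e-05 /h
MTBF = 1 / λ_sys = 53500 h

53500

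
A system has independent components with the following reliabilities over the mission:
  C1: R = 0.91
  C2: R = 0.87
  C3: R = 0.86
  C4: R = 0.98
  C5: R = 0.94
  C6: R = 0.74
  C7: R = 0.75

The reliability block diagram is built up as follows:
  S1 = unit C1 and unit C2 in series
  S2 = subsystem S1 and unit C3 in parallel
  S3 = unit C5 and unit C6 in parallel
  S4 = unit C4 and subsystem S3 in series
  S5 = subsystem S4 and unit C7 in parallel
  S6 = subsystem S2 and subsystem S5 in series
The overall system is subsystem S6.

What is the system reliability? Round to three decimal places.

Series (C1 and C2): 0.91000 × 0.87000 = 0.79170
Parallel ([0.79170] and C3): 1 − (1 − 0.79170)(1 − 0.86000) = 0.97084
Parallel (C5 and C6): 1 − (1 − 0.94000)(1 − 0.74000) = 0.98440
Series (C4 and [0.98440]): 0.98000 × 0.98440 = 0.96471
Parallel ([0.96471] and C7): 1 − (1 − 0.96471)(1 − 0.75000) = 0.99118
Series ([0.97084] and [0.99118]): 0.97084 × 0.99118 = 0.962

0.962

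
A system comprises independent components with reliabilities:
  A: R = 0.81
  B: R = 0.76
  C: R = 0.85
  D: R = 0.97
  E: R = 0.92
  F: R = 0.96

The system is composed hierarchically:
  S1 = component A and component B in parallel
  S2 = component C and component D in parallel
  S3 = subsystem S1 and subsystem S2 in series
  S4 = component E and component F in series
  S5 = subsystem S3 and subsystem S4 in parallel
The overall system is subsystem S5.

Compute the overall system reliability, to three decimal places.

Parallel (A and B): 1 − (1 − 0.81000)(1 − 0.76000) = 0.95440
Parallel (C and D): 1 − (1 − 0.85000)(1 − 0.97000) = 0.99550
Series ([0.95440] and [0.99550]): 0.95440 × 0.99550 = 0.95011
Series (E and F): 0.92000 × 0.96000 = 0.88320
Parallel ([0.95011] and [0.88320]): 1 − (1 − 0.95011)(1 − 0.88320) = 0.994

0.994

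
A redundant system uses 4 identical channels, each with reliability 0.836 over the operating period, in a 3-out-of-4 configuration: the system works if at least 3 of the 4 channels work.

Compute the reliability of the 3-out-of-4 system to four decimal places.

0.8717

R = Σ_{i=3}^{4} C(4,i) p^i (1−p)^{4−i} with p = 0.836
C(4,3)·0.836^3·0.164^1 = 0.383286
C(4,4)·0.836^4·0.164^0 = 0.488456
Sum = 0.8717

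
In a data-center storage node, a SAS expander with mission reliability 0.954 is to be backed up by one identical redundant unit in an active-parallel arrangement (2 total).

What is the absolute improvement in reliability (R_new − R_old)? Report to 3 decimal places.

R_before = 0.954
R_after = 1 − (1 − 0.954)^2 = 0.998
ΔR = 0.998 − 0.954 = 0.044

0.044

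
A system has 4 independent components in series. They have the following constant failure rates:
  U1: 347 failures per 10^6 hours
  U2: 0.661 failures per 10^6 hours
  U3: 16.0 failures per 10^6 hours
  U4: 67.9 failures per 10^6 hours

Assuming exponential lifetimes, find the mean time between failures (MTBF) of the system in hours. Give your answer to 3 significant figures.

Series of exponential components: λ_sys = Σ λ_i
λ_sys = 0.000347 + 0.000000661 + 0.0000160 + 0.0000679 = 4.3156e-04 /h
MTBF = 1 / λ_sys = 2320 h

2320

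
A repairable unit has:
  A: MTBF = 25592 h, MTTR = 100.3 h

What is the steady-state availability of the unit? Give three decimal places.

A(A) = MTBF/(MTBF+MTTR) = 25592/(25592+100.3) = 0.996

0.996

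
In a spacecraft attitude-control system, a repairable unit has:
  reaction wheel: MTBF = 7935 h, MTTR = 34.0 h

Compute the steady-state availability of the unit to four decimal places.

0.9957

A(reaction wheel) = MTBF/(MTBF+MTTR) = 7935/(7935+34.0) = 0.9957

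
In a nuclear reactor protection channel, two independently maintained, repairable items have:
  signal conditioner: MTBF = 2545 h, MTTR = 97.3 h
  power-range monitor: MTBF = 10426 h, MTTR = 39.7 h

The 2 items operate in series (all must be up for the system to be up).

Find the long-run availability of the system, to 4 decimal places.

0.9595

A(signal conditioner) = MTBF/(MTBF+MTTR) = 2545/(2545+97.3) = 0.963176
A(power-range monitor) = MTBF/(MTBF+MTTR) = 10426/(10426+39.7) = 0.996207
Series availability: 0.963176 × 0.996207 = 0.9595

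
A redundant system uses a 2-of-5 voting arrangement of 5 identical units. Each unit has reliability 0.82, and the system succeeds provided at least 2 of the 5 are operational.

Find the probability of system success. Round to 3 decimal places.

R = Σ_{i=2}^{5} C(5,i) p^i (1−p)^{5−i} with p = 0.82
C(5,2)·0.82^2·0.18^3 = 0.03921
C(5,3)·0.82^3·0.18^2 = 0.17864
C(5,4)·0.82^4·0.18^1 = 0.40691
C(5,5)·0.82^5·0.18^0 = 0.37074
Sum = 0.996

0.996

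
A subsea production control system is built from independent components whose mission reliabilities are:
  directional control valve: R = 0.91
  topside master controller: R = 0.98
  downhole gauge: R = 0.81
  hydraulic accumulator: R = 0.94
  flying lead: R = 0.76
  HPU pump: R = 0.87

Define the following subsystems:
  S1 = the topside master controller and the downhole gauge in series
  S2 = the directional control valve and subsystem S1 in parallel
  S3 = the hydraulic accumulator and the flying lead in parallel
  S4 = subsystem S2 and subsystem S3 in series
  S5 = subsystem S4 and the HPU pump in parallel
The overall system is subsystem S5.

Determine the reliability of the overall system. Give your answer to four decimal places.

0.9958

Series (topside master controller and downhole gauge): 0.980000 × 0.810000 = 0.793800
Parallel (directional control valve and [0.793800]): 1 − (1 − 0.910000)(1 − 0.793800) = 0.981442
Parallel (hydraulic accumulator and flying lead): 1 − (1 − 0.940000)(1 − 0.760000) = 0.985600
Series ([0.981442] and [0.985600]): 0.981442 × 0.985600 = 0.967309
Parallel ([0.967309] and HPU pump): 1 − (1 − 0.967309)(1 − 0.870000) = 0.9958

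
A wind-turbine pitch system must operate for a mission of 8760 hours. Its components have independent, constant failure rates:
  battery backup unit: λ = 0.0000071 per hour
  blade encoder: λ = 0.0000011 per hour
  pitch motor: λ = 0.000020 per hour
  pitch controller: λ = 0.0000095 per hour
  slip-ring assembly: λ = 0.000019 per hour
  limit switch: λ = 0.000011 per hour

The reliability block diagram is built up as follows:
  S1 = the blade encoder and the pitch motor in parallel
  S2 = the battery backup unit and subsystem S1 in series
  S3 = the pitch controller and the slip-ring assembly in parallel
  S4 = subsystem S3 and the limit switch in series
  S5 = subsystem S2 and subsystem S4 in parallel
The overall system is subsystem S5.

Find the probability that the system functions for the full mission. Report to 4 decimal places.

0.9936

R(battery backup unit) = exp(−0.0000071 × 8760) = 0.939699
R(blade encoder) = exp(−0.0000011 × 8760) = 0.990410
R(pitch motor) = exp(−0.000020 × 8760) = 0.839289
R(pitch controller) = exp(−0.0000095 × 8760) = 0.920149
R(slip-ring assembly) = exp(−0.000019 × 8760) = 0.846674
R(limit switch) = exp(−0.000011 × 8760) = 0.908137
Parallel (blade encoder and pitch motor): 1 − (1 − 0.990410)(1 − 0.839289) = 0.998459
Series (battery backup unit and [0.998459]): 0.939699 × 0.998459 = 0.938251
Parallel (pitch controller and slip-ring assembly): 1 − (1 − 0.920149)(1 − 0.846674) = 0.987757
Series ([0.987757] and limit switch): 0.987757 × 0.908137 = 0.897019
Parallel ([0.938251] and [0.897019]): 1 − (1 − 0.938251)(1 − 0.897019) = 0.9936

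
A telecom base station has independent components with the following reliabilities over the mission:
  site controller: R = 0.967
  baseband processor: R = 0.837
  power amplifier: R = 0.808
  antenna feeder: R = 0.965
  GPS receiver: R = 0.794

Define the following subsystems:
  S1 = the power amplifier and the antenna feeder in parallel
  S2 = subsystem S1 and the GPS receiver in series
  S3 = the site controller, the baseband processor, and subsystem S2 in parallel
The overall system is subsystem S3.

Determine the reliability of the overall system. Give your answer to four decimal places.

Parallel (power amplifier and antenna feeder): 1 − (1 − 0.808000)(1 − 0.965000) = 0.993280
Series ([0.993280] and GPS receiver): 0.993280 × 0.794000 = 0.788664
Parallel (site controller, baseband processor, and [0.788664]): 1 − (1 − 0.967000)(1 − 0.837000)(1 − 0.788664) = 0.9989

0.9989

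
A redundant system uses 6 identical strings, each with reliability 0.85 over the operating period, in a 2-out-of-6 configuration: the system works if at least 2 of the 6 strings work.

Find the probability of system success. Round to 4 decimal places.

0.9996

R = Σ_{i=2}^{6} C(6,i) p^i (1−p)^{6−i} with p = 0.85
C(6,2)·0.85^2·0.15^4 = 0.005486
C(6,3)·0.85^3·0.15^3 = 0.041453
C(6,4)·0.85^4·0.15^2 = 0.176177
C(6,5)·0.85^5·0.15^1 = 0.399335
C(6,6)·0.85^6·0.15^0 = 0.377150
Sum = 0.9996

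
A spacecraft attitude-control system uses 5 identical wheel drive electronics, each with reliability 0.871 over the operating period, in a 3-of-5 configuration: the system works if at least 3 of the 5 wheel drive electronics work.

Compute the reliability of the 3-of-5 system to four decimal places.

0.9825

R = Σ_{i=3}^{5} C(5,i) p^i (1−p)^{5−i} with p = 0.871
C(5,3)·0.871^3·0.129^2 = 0.109960
C(5,4)·0.871^4·0.129^1 = 0.371221
C(5,5)·0.871^5·0.129^0 = 0.501292
Sum = 0.9825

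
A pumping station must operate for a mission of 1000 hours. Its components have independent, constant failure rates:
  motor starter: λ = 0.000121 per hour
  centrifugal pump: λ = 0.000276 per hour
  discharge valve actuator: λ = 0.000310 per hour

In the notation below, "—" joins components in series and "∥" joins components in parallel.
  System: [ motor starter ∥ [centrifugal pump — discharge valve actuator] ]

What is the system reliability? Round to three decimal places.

R(motor starter) = exp(−0.000121 × 1000) = 0.88603
R(centrifugal pump) = exp(−0.000276 × 1000) = 0.75881
R(discharge valve actuator) = exp(−0.000310 × 1000) = 0.73345
Series (centrifugal pump and discharge valve actuator): 0.75881 × 0.73345 = 0.55655
Parallel (motor starter and [0.55655]): 1 − (1 − 0.88603)(1 − 0.55655) = 0.949

0.949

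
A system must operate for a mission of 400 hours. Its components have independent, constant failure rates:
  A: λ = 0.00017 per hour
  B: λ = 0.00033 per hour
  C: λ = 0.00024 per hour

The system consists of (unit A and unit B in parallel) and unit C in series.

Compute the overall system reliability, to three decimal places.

0.901

R(A) = exp(−0.00017 × 400) = 0.93426
R(B) = exp(−0.00033 × 400) = 0.87634
R(C) = exp(−0.00024 × 400) = 0.90846
Parallel (A and B): 1 − (1 − 0.93426)(1 − 0.87634) = 0.99187
Series ([0.99187] and C): 0.99187 × 0.90846 = 0.901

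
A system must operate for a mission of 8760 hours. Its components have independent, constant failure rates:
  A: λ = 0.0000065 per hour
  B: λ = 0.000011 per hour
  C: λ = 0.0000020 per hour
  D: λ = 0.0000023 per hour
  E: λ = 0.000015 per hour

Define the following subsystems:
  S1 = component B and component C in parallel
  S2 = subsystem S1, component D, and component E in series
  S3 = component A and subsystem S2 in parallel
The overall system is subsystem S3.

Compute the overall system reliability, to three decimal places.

0.992

R(A) = exp(−0.0000065 × 8760) = 0.94465
R(B) = exp(−0.000011 × 8760) = 0.90814
R(C) = exp(−0.0000020 × 8760) = 0.98263
R(D) = exp(−0.0000023 × 8760) = 0.98005
R(E) = exp(−0.000015 × 8760) = 0.87687
Parallel (B and C): 1 − (1 − 0.90814)(1 − 0.98263) = 0.99840
Series ([0.99840], D, and E): 0.99840 × 0.98005 × 0.87687 = 0.85800
Parallel (A and [0.85800]): 1 − (1 − 0.94465)(1 − 0.85800) = 0.992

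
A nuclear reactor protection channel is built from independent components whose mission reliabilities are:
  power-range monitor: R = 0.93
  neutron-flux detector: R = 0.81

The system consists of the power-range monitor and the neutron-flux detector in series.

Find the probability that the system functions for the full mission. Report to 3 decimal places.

0.753

Series (power-range monitor and neutron-flux detector): 0.93000 × 0.81000 = 0.753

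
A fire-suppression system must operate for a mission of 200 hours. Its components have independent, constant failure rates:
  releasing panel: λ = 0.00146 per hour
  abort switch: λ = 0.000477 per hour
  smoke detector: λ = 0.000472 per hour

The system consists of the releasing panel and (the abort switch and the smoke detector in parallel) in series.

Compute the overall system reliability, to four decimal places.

0.7406

R(releasing panel) = exp(−0.00146 × 200) = 0.746769
R(abort switch) = exp(−0.000477 × 200) = 0.909009
R(smoke detector) = exp(−0.000472 × 200) = 0.909919
Parallel (abort switch and smoke detector): 1 − (1 − 0.909009)(1 − 0.909919) = 0.991803
Series (releasing panel and [0.991803]): 0.746769 × 0.991803 = 0.7406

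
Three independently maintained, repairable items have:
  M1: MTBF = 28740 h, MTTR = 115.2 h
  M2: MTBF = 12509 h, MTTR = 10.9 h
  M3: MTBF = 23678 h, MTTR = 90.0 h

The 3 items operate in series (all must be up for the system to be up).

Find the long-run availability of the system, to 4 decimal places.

A(M1) = MTBF/(MTBF+MTTR) = 28740/(28740+115.2) = 0.996008
A(M2) = MTBF/(MTBF+MTTR) = 12509/(12509+10.9) = 0.999129
A(M3) = MTBF/(MTBF+MTTR) = 23678/(23678+90.0) = 0.996213
Series availability: 0.996008 × 0.999129 × 0.996213 = 0.9914

0.9914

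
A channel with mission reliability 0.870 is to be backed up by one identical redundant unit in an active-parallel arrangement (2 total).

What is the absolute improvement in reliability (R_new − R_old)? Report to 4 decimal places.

0.1131

R_before = 0.870
R_after = 1 − (1 − 0.870)^2 = 0.9831
ΔR = 0.9831 − 0.870 = 0.1131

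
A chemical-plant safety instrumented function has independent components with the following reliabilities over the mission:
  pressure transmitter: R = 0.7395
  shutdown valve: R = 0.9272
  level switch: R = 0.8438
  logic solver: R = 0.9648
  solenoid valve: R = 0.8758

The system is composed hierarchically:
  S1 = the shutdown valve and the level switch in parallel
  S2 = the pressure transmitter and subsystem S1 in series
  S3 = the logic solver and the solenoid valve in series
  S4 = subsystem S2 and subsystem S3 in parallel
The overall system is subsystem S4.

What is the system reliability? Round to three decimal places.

0.958

Parallel (shutdown valve and level switch): 1 − (1 − 0.92720)(1 − 0.84380) = 0.98863
Series (pressure transmitter and [0.98863]): 0.73950 × 0.98863 = 0.73109
Series (logic solver and solenoid valve): 0.96480 × 0.87580 = 0.84497
Parallel ([0.73109] and [0.84497]): 1 − (1 − 0.73109)(1 − 0.84497) = 0.958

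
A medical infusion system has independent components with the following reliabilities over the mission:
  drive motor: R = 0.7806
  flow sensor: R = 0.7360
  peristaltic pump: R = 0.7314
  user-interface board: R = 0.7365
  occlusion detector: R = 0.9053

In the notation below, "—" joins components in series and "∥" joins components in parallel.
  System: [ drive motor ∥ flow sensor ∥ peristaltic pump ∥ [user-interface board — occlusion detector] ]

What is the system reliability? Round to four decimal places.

0.9948

Series (user-interface board and occlusion detector): 0.736500 × 0.905300 = 0.666753
Parallel (drive motor, flow sensor, peristaltic pump, and [0.666753]): 1 − (1 − 0.780600)(1 − 0.736000)(1 − 0.731400)(1 − 0.666753) = 0.9948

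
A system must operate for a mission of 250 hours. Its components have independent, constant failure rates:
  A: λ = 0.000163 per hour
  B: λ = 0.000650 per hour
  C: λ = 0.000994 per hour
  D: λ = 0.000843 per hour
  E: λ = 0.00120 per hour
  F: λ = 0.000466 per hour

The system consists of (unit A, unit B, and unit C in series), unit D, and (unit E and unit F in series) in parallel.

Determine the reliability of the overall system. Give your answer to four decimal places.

R(A) = exp(−0.000163 × 250) = 0.960069
R(B) = exp(−0.000650 × 250) = 0.850016
R(C) = exp(−0.000994 × 250) = 0.779970
R(D) = exp(−0.000843 × 250) = 0.809977
R(E) = exp(−0.00120 × 250) = 0.740818
R(F) = exp(−0.000466 × 250) = 0.890030
Series (A, B, and C): 0.960069 × 0.850016 × 0.779970 = 0.636513
Series (E and F): 0.740818 × 0.890030 = 0.659350
Parallel ([0.636513], D, and [0.659350]): 1 − (1 − 0.636513)(1 − 0.809977)(1 − 0.659350) = 0.9765

0.9765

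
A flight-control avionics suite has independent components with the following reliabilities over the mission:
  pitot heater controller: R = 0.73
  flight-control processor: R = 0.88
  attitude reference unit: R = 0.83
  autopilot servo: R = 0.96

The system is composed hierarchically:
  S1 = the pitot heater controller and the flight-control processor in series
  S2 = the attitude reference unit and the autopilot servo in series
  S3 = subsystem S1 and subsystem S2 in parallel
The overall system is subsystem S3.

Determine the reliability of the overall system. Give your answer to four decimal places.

0.9273

Series (pitot heater controller and flight-control processor): 0.730000 × 0.880000 = 0.642400
Series (attitude reference unit and autopilot servo): 0.830000 × 0.960000 = 0.796800
Parallel ([0.642400] and [0.796800]): 1 − (1 − 0.642400)(1 − 0.796800) = 0.9273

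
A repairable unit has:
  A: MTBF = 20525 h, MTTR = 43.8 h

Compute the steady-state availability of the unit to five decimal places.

A(A) = MTBF/(MTBF+MTTR) = 20525/(20525+43.8) = 0.99787

0.99787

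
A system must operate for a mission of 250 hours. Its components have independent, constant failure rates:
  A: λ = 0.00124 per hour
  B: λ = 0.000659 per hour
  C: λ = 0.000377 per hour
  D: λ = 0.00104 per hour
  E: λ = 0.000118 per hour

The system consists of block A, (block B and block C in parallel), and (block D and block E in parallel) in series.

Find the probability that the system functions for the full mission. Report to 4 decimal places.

0.7186

R(A) = exp(−0.00124 × 250) = 0.733447
R(B) = exp(−0.000659 × 250) = 0.848106
R(C) = exp(−0.000377 × 250) = 0.910055
R(D) = exp(−0.00104 × 250) = 0.771052
R(E) = exp(−0.000118 × 250) = 0.970931
Parallel (B and C): 1 − (1 − 0.848106)(1 − 0.910055) = 0.986338
Parallel (D and E): 1 − (1 − 0.771052)(1 − 0.970931) = 0.993345
Series (A, [0.986338], and [0.993345]): 0.733447 × 0.986338 × 0.993345 = 0.7186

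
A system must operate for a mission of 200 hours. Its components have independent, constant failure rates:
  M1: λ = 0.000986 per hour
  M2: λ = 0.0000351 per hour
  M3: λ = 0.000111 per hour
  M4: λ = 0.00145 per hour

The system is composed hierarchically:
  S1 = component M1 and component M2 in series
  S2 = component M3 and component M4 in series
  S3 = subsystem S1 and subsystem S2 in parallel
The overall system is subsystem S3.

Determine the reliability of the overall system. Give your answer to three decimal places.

0.950

R(M1) = exp(−0.000986 × 200) = 0.82103
R(M2) = exp(−0.0000351 × 200) = 0.99300
R(M3) = exp(−0.000111 × 200) = 0.97804
R(M4) = exp(−0.00145 × 200) = 0.74826
Series (M1 and M2): 0.82103 × 0.99300 = 0.81528
Series (M3 and M4): 0.97804 × 0.74826 = 0.73183
Parallel ([0.81528] and [0.73183]): 1 − (1 − 0.81528)(1 − 0.73183) = 0.950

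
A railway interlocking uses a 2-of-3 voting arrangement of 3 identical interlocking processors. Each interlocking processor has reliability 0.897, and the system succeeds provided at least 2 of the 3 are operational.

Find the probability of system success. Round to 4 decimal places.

0.9704

R = Σ_{i=2}^{3} C(3,i) p^i (1−p)^{3−i} with p = 0.897
C(3,2)·0.897^2·0.103^1 = 0.248624
C(3,3)·0.897^3·0.103^0 = 0.721734
Sum = 0.9704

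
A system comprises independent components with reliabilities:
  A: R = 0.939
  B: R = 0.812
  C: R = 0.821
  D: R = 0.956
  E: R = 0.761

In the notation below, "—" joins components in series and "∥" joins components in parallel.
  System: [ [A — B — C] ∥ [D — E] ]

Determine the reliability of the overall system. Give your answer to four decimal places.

0.8981

Series (A, B, and C): 0.939000 × 0.812000 × 0.821000 = 0.625986
Series (D and E): 0.956000 × 0.761000 = 0.727516
Parallel ([0.625986] and [0.727516]): 1 − (1 − 0.625986)(1 − 0.727516) = 0.8981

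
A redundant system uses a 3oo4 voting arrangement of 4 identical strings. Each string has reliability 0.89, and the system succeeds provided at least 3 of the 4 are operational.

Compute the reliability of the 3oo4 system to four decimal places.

0.9376

R = Σ_{i=3}^{4} C(4,i) p^i (1−p)^{4−i} with p = 0.89
C(4,3)·0.89^3·0.11^1 = 0.310186
C(4,4)·0.89^4·0.11^0 = 0.627422
Sum = 0.9376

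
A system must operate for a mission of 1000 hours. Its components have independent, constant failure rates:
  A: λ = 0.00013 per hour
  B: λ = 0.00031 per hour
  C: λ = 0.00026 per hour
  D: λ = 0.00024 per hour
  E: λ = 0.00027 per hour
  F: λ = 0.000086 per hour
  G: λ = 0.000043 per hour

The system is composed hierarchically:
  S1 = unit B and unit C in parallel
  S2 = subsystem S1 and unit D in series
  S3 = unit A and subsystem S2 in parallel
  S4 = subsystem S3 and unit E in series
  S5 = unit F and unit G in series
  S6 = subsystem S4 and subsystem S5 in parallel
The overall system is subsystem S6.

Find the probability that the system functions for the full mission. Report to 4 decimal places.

0.9684

R(A) = exp(−0.00013 × 1000) = 0.878095
R(B) = exp(−0.00031 × 1000) = 0.733447
R(C) = exp(−0.00026 × 1000) = 0.771052
R(D) = exp(−0.00024 × 1000) = 0.786628
R(E) = exp(−0.00027 × 1000) = 0.763379
R(F) = exp(−0.000086 × 1000) = 0.917594
R(G) = exp(−0.000043 × 1000) = 0.957911
Parallel (B and C): 1 − (1 − 0.733447)(1 − 0.771052) = 0.938973
Series ([0.938973] and D): 0.938973 × 0.786628 = 0.738622
Parallel (A and [0.738622]): 1 − (1 − 0.878095)(1 − 0.738622) = 0.968137
Series ([0.968137] and E): 0.968137 × 0.763379 = 0.739055
Series (F and G): 0.917594 × 0.957911 = 0.878973
Parallel ([0.739055] and [0.878973]): 1 − (1 − 0.739055)(1 − 0.878973) = 0.9684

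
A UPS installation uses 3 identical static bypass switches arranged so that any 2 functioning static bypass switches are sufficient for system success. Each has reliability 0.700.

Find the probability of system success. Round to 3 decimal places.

0.784

R = Σ_{i=2}^{3} C(3,i) p^i (1−p)^{3−i} with p = 0.700
C(3,2)·0.700^2·0.300^1 = 0.44100
C(3,3)·0.700^3·0.300^0 = 0.34300
Sum = 0.784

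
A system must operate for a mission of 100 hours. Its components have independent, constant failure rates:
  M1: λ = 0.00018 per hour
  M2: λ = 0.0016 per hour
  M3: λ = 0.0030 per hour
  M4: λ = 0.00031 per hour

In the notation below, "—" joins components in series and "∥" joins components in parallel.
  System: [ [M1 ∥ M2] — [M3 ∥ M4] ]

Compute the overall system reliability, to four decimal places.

0.9895

R(M1) = exp(−0.00018 × 100) = 0.982161
R(M2) = exp(−0.0016 × 100) = 0.852144
R(M3) = exp(−0.0030 × 100) = 0.740818
R(M4) = exp(−0.00031 × 100) = 0.969476
Parallel (M1 and M2): 1 − (1 − 0.982161)(1 − 0.852144) = 0.997362
Parallel (M3 and M4): 1 − (1 − 0.740818)(1 − 0.969476) = 0.992089
Series ([0.997362] and [0.992089]): 0.997362 × 0.992089 = 0.9895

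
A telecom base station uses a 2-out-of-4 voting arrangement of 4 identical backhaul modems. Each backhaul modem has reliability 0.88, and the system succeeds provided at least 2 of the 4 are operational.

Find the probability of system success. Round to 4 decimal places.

R = Σ_{i=2}^{4} C(4,i) p^i (1−p)^{4−i} with p = 0.88
C(4,2)·0.88^2·0.12^2 = 0.066908
C(4,3)·0.88^3·0.12^1 = 0.327107
C(4,4)·0.88^4·0.12^0 = 0.599695
Sum = 0.9937

0.9937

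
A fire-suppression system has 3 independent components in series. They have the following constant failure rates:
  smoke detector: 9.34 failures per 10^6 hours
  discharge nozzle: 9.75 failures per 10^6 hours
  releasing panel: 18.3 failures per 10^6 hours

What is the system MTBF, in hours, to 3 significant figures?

26700

Series of exponential components: λ_sys = Σ λ_i
λ_sys = 0.00000934 + 0.00000975 + 0.0000183 = 3.7390e-05 /h
MTBF = 1 / λ_sys = 26700 h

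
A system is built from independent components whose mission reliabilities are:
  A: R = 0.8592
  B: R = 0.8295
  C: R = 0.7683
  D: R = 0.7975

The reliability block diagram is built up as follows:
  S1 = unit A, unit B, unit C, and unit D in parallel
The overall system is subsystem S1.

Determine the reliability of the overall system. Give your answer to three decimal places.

Parallel (A, B, C, and D): 1 − (1 − 0.85920)(1 − 0.82950)(1 − 0.76830)(1 − 0.79750) = 0.999

0.999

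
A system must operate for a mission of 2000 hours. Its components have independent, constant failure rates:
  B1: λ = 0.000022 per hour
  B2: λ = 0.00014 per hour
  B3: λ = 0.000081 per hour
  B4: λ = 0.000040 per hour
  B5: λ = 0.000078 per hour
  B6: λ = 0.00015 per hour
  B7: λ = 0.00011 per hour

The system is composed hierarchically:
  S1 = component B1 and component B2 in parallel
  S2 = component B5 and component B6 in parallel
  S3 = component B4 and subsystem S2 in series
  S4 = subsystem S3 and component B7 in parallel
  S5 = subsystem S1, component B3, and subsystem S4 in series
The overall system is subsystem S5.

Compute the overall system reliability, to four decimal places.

0.8230

R(B1) = exp(−0.000022 × 2000) = 0.956954
R(B2) = exp(−0.00014 × 2000) = 0.755784
R(B3) = exp(−0.000081 × 2000) = 0.850441
R(B4) = exp(−0.000040 × 2000) = 0.923116
R(B5) = exp(−0.000078 × 2000) = 0.855559
R(B6) = exp(−0.00015 × 2000) = 0.740818
R(B7) = exp(−0.00011 × 2000) = 0.802519
Parallel (B1 and B2): 1 − (1 − 0.956954)(1 − 0.755784) = 0.989487
Parallel (B5 and B6): 1 − (1 − 0.855559)(1 − 0.740818) = 0.962563
Series (B4 and [0.962563]): 0.923116 × 0.962563 = 0.888557
Parallel ([0.888557] and B7): 1 − (1 − 0.888557)(1 − 0.802519) = 0.977992
Series ([0.989487], B3, and [0.977992]): 0.989487 × 0.850441 × 0.977992 = 0.8230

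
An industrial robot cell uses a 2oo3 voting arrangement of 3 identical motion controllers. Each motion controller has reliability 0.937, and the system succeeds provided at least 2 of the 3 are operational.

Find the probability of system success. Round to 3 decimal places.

R = Σ_{i=2}^{3} C(3,i) p^i (1−p)^{3−i} with p = 0.937
C(3,2)·0.937^2·0.063^1 = 0.16594
C(3,3)·0.937^3·0.063^0 = 0.82266
Sum = 0.989

0.989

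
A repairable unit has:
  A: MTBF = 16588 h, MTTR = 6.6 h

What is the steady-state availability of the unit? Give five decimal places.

A(A) = MTBF/(MTBF+MTTR) = 16588/(16588+6.6) = 0.99960

0.99960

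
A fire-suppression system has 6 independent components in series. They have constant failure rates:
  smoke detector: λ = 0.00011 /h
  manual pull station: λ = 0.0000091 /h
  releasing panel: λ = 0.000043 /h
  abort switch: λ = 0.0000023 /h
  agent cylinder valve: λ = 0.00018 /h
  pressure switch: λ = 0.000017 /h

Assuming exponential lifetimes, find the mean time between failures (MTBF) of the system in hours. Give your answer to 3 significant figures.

2770

Series of exponential components: λ_sys = Σ λ_i
λ_sys = 0.00011 + 0.0000091 + 0.000043 + 0.0000023 + 0.00018 + 0.000017 = 3.6140e-04 /h
MTBF = 1 / λ_sys = 2770 h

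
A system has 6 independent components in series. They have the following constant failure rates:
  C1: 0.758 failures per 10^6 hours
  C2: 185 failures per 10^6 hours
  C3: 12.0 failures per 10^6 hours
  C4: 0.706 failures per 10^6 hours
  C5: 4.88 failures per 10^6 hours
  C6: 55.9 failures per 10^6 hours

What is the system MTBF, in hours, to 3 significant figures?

Series of exponential components: λ_sys = Σ λ_i
λ_sys = 0.000000758 + 0.000185 + 0.0000120 + 0.000000706 + 0.00000488 + 0.0000559 = 2.5924e-04 /h
MTBF = 1 / λ_sys = 3860 h

3860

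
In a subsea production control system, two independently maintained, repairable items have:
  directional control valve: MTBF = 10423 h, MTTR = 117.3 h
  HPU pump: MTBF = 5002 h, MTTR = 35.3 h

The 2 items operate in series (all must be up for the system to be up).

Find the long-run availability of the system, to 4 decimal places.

0.9819

A(directional control valve) = MTBF/(MTBF+MTTR) = 10423/(10423+117.3) = 0.988871
A(HPU pump) = MTBF/(MTBF+MTTR) = 5002/(5002+35.3) = 0.992992
Series availability: 0.988871 × 0.992992 = 0.9819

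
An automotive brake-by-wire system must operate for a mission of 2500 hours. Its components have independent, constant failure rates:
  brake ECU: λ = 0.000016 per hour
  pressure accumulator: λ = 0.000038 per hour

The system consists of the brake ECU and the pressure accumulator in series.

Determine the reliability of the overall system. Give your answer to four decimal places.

R(brake ECU) = exp(−0.000016 × 2500) = 0.960789
R(pressure accumulator) = exp(−0.000038 × 2500) = 0.909373
Series (brake ECU and pressure accumulator): 0.960789 × 0.909373 = 0.8737

0.8737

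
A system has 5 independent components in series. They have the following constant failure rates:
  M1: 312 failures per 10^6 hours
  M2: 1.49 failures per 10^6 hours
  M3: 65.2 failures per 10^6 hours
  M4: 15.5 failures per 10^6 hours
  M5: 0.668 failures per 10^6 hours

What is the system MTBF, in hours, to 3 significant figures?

2530

Series of exponential components: λ_sys = Σ λ_i
λ_sys = 0.000312 + 0.00000149 + 0.0000652 + 0.0000155 + 0.000000668 = 3.9486e-04 /h
MTBF = 1 / λ_sys = 2530 h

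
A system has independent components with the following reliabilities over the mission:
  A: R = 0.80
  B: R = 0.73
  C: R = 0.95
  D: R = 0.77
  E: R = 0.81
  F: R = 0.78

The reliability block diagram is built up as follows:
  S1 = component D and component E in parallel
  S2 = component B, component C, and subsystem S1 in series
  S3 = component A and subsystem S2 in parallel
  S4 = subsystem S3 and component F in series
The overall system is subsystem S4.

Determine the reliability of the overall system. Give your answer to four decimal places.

Parallel (D and E): 1 − (1 − 0.770000)(1 − 0.810000) = 0.956300
Series (B, C, and [0.956300]): 0.730000 × 0.950000 × 0.956300 = 0.663194
Parallel (A and [0.663194]): 1 − (1 − 0.800000)(1 − 0.663194) = 0.932639
Series ([0.932639] and F): 0.932639 × 0.780000 = 0.7275

0.7275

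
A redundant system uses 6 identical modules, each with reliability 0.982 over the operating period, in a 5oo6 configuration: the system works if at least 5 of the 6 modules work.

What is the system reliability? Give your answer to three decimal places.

R = Σ_{i=5}^{6} C(6,i) p^i (1−p)^{6−i} with p = 0.982
C(6,5)·0.982^5·0.018^1 = 0.09862
C(6,6)·0.982^6·0.018^0 = 0.89674
Sum = 0.995

0.995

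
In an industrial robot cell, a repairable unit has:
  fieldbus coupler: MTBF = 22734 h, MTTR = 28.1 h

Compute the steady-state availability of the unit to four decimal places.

A(fieldbus coupler) = MTBF/(MTBF+MTTR) = 22734/(22734+28.1) = 0.9988

0.9988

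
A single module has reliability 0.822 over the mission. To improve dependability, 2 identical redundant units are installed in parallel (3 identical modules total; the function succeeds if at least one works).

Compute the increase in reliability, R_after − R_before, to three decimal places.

R_before = 0.822
R_after = 1 − (1 − 0.822)^3 = 0.994
ΔR = 0.994 − 0.822 = 0.172

0.172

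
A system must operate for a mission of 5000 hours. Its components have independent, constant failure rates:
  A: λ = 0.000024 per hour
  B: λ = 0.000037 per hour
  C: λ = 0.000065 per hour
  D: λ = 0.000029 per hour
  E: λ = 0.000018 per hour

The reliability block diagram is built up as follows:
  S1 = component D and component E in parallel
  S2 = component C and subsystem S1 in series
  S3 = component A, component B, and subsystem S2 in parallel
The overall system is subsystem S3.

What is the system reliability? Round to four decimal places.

0.9945

R(A) = exp(−0.000024 × 5000) = 0.886920
R(B) = exp(−0.000037 × 5000) = 0.831104
R(C) = exp(−0.000065 × 5000) = 0.722527
R(D) = exp(−0.000029 × 5000) = 0.865022
R(E) = exp(−0.000018 × 5000) = 0.913931
Parallel (D and E): 1 − (1 − 0.865022)(1 − 0.913931) = 0.988383
Series (C and [0.988383]): 0.722527 × 0.988383 = 0.714133
Parallel (A, B, and [0.714133]): 1 − (1 − 0.886920)(1 − 0.831104)(1 − 0.714133) = 0.9945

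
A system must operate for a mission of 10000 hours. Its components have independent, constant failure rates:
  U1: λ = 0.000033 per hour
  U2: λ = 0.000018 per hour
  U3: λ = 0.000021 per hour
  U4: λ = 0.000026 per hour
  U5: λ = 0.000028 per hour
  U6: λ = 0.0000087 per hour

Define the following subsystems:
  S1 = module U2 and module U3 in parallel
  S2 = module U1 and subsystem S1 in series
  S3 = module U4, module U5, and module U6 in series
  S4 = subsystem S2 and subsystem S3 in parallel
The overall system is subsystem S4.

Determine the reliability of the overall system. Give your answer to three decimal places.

0.859

R(U1) = exp(−0.000033 × 10000) = 0.71892
R(U2) = exp(−0.000018 × 10000) = 0.83527
R(U3) = exp(−0.000021 × 10000) = 0.81058
R(U4) = exp(−0.000026 × 10000) = 0.77105
R(U5) = exp(−0.000028 × 10000) = 0.75578
R(U6) = exp(−0.0000087 × 10000) = 0.91668
Parallel (U2 and U3): 1 − (1 − 0.83527)(1 − 0.81058) = 0.96880
Series (U1 and [0.96880]): 0.71892 × 0.96880 = 0.69649
Series (U4, U5, and U6): 0.77105 × 0.75578 × 0.91668 = 0.53419
Parallel ([0.69649] and [0.53419]): 1 − (1 − 0.69649)(1 − 0.53419) = 0.859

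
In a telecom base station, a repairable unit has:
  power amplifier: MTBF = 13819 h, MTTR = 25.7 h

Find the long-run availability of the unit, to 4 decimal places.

A(power amplifier) = MTBF/(MTBF+MTTR) = 13819/(13819+25.7) = 0.9981

0.9981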